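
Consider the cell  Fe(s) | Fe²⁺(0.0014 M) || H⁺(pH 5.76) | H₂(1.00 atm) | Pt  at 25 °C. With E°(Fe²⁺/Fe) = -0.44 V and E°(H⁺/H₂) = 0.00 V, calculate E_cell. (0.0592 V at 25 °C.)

0.18 V

The hydrogen couple is the cathode, so E°_cell = 0.44 V; n = 2.
[H⁺] = 10^(−5.76) = 1.7 × 10^-6 M, and Q = [Fe²⁺]·P(H₂) / [H⁺]^2 = 4.64 × 10^8.
E = E° − (0.0592/2) log Q = 0.44 − (0.0592/2)(8.666) = 0.183 V.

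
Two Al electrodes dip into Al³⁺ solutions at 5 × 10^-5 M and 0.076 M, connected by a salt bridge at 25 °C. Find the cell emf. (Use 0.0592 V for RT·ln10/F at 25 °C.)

0.063 V

Both half-cells are Al³⁺/Al, so E°_cell = 0. The concentrated side is the cathode; the cell reaction moves Al³⁺ from high to low concentration with n = 3.
Q = [Al³⁺]_dilute/[Al³⁺]_conc = 5 × 10^-5/0.076 = 6.58 × 10^-4.
E = 0 − (0.0592/3) log Q = −(0.0592/3)(-3.182) = 0.0628 V.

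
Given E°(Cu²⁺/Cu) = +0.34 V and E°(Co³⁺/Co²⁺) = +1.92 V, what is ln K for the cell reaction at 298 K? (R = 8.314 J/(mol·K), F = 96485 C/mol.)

ln K = 123.1

E°_cell = +1.92 − (+0.34) = 1.58 V, with n = 2 electrons transferred.
At equilibrium E = 0, so the Nernst equation gives ln K = nFE°/RT = (2)(96485)(1.58)/((8.314)(298)) = 123.06.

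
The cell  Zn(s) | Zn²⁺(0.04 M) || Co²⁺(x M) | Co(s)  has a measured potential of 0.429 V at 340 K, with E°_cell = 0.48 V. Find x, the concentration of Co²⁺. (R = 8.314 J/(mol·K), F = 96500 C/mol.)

From the Nernst equation, ln Q = nF(E° − E)/RT = 2×96500×(0.48 − 0.429)/(8.314×340) = 3.482, so Q = 32.5.
With Q = [Zn²⁺]/[Co²⁺] and the known concentrations, [Co²⁺] in the denominator gives [Co²⁺] = 0.0012 M.

0.0012 M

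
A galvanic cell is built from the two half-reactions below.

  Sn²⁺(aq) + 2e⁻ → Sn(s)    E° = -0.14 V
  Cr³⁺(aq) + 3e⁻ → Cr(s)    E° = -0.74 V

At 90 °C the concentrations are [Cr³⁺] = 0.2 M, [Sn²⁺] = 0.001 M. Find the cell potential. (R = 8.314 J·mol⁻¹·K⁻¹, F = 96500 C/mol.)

0.509 V

The Sn²⁺/Sn couple has the higher reduction potential and acts as the cathode, so E°_cell = -0.14 − (-0.74) = 0.60 V.
Balancing electrons gives n = 6; the reaction quotient is Q = [Cr³⁺]^2/[Sn²⁺]^3 = 4 × 10^7.
E = E° − (RT/nF) ln Q = 0.60 − (8.314×363)/(6×96500) × (17.504) = 0.600 − 0.091 = 0.509 V.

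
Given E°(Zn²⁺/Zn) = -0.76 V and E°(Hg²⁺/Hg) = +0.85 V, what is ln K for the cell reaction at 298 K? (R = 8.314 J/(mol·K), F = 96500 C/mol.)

E°_cell = +0.85 − (-0.76) = 1.61 V, with n = 2 electrons transferred.
At equilibrium E = 0, so the Nernst equation gives ln K = nFE°/RT = (2)(96500)(1.61)/((8.314)(298)) = 125.42.

ln K = 125.4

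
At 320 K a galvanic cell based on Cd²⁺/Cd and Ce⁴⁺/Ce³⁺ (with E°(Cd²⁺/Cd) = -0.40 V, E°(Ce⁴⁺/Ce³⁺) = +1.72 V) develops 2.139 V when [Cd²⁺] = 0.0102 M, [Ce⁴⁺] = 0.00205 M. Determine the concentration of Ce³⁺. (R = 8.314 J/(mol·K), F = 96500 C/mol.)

0.01 M

From the Nernst equation, ln Q = nF(E° − E)/RT = 2×96500×(2.12 − 2.139)/(8.314×320) = -1.378, so Q = 0.252.
With Q = [Cd²⁺]·[Ce³⁺]^2/[Ce⁴⁺]^2 and the known concentrations, [Ce³⁺]^2 in the numerator gives [Ce³⁺] = 0.01 M.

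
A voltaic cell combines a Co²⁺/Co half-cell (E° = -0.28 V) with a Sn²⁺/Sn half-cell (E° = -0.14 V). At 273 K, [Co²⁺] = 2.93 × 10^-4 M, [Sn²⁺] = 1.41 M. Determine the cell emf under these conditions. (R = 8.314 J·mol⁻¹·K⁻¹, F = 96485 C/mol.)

The Sn²⁺/Sn couple has the higher reduction potential and acts as the cathode, so E°_cell = -0.14 − (-0.28) = 0.14 V.
Balancing electrons gives n = 2; the reaction quotient is Q = [Co²⁺]/[Sn²⁺] = 2.08 × 10^-4.
E = E° − (RT/nF) ln Q = 0.14 − (8.314×273)/(2×96485) × (-8.479) = 0.140 + 0.100 = 0.240 V.

0.240 V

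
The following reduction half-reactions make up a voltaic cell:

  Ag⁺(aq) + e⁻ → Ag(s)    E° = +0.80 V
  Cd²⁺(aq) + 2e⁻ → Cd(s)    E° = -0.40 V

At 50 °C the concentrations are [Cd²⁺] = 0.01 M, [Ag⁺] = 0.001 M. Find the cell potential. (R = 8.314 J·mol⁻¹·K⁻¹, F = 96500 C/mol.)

1.07 V

The Ag⁺/Ag couple has the higher reduction potential and acts as the cathode, so E°_cell = +0.80 − (-0.40) = 1.20 V.
Balancing electrons gives n = 2; the reaction quotient is Q = [Cd²⁺]/[Ag⁺]^2 = 1 × 10^4.
E = E° − (RT/nF) ln Q = 1.20 − (8.314×323)/(2×96500) × (9.210) = 1.200 − 0.128 = 1.072 V.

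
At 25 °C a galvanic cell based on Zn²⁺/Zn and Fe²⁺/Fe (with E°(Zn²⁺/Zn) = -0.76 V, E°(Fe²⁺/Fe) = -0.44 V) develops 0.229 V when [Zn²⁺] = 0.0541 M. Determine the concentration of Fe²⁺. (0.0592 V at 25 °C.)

From the Nernst equation, log Q = n(E° − E)/0.0592 = 2(0.32 − 0.229)/0.0592 = 3.074, so Q = 1190.
With Q = [Zn²⁺]/[Fe²⁺] and the known concentrations, [Fe²⁺] in the denominator gives [Fe²⁺] = 4.6 × 10^-5 M.

4.6 × 10^-5 M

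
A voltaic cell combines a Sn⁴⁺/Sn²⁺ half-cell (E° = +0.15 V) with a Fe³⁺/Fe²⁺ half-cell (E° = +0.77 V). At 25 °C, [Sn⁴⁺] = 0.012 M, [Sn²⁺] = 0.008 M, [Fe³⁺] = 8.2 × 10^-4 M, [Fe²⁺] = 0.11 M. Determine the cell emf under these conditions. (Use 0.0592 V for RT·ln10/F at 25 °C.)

0.489 V

The Fe³⁺/Fe²⁺ couple has the higher reduction potential and acts as the cathode, so E°_cell = +0.77 − (+0.15) = 0.62 V.
Balancing electrons gives n = 2; the reaction quotient is Q = [Sn⁴⁺]·[Fe²⁺]^2/([Sn²⁺]·[Fe³⁺]^2) = 2.7 × 10^4.
At 25 °C, E = E° − (0.0592/n) log Q = 0.62 − (0.0592/2)(4.431) = 0.620 − 0.131 = 0.489 V.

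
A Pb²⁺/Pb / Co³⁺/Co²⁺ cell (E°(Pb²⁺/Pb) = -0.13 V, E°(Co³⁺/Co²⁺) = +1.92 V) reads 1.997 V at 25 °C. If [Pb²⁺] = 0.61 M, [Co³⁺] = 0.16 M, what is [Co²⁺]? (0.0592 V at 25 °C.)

1.6 M

From the Nernst equation, log Q = n(E° − E)/0.0592 = 2(2.05 − 1.997)/0.0592 = 1.791, so Q = 61.7.
With Q = [Pb²⁺]·[Co²⁺]^2/[Co³⁺]^2 and the known concentrations, [Co²⁺]^2 in the numerator gives [Co²⁺] = 1.6 M.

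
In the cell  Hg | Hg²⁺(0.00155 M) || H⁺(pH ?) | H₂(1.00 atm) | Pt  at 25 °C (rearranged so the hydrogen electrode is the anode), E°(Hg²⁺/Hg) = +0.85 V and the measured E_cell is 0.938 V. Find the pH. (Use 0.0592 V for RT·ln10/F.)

pH = 2.89

E°_cell = 0.85 V and n = 2.
log Q = n(E° − E)/0.0592 = 2×(0.85 − 0.938)/0.0592 = -2.973.
With Q = [H⁺]^2 / ([Hg²⁺]·P(H₂)), solving for [H⁺] gives log[H⁺] = -2.891, so pH = 2.89.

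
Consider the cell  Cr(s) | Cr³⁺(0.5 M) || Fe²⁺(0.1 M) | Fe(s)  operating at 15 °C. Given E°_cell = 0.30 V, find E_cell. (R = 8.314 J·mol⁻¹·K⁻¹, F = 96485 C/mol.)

0.277 V

Balancing electrons gives n = 6; the reaction quotient is Q = [Cr³⁺]^2/[Fe²⁺]^3 = 250.
E = E° − (RT/nF) ln Q = 0.30 − (8.314×288)/(6×96485) × (5.521) = 0.300 − 0.023 = 0.277 V.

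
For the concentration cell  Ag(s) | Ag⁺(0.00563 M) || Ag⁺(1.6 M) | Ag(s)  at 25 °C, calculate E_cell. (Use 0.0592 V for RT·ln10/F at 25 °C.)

Both half-cells are Ag⁺/Ag, so E°_cell = 0. The concentrated side is the cathode; the cell reaction moves Ag⁺ from high to low concentration with n = 1.
Q = [Ag⁺]_dilute/[Ag⁺]_conc = 0.00563/1.6 = 0.00352.
E = 0 − (0.0592/1) log Q = −(0.0592/1)(-2.454) = 0.1453 V.

0.15 V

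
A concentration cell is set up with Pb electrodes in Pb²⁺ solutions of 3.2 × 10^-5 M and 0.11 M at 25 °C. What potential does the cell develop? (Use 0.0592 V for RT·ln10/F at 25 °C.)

Both half-cells are Pb²⁺/Pb, so E°_cell = 0. The concentrated side is the cathode; the cell reaction moves Pb²⁺ from high to low concentration with n = 2.
Q = [Pb²⁺]_dilute/[Pb²⁺]_conc = 3.2 × 10^-5/0.11 = 2.91 × 10^-4.
E = 0 − (0.0592/2) log Q = −(0.0592/2)(-3.536) = 0.1047 V.

0.10 V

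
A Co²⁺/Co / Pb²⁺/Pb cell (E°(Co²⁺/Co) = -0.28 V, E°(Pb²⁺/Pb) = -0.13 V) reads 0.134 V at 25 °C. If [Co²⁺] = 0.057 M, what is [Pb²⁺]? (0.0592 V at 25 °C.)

From the Nernst equation, log Q = n(E° − E)/0.0592 = 2(0.15 − 0.134)/0.0592 = 0.541, so Q = 3.47.
With Q = [Co²⁺]/[Pb²⁺] and the known concentrations, [Pb²⁺] in the denominator gives [Pb²⁺] = 0.016 M.

0.016 M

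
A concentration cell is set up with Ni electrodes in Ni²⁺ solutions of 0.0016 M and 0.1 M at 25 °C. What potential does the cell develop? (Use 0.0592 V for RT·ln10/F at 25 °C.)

Both half-cells are Ni²⁺/Ni, so E°_cell = 0. The concentrated side is the cathode; the cell reaction moves Ni²⁺ from high to low concentration with n = 2.
Q = [Ni²⁺]_dilute/[Ni²⁺]_conc = 0.0016/0.1 = 0.0160.
E = 0 − (0.0592/2) log Q = −(0.0592/2)(-1.796) = 0.0532 V.

0.053 V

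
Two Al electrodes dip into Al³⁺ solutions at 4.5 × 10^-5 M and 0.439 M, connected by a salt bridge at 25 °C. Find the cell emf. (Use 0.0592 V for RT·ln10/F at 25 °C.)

Both half-cells are Al³⁺/Al, so E°_cell = 0. The concentrated side is the cathode; the cell reaction moves Al³⁺ from high to low concentration with n = 3.
Q = [Al³⁺]_dilute/[Al³⁺]_conc = 4.5 × 10^-5/0.439 = 1.03 × 10^-4.
E = 0 − (0.0592/3) log Q = −(0.0592/3)(-3.989) = 0.0787 V.

0.079 V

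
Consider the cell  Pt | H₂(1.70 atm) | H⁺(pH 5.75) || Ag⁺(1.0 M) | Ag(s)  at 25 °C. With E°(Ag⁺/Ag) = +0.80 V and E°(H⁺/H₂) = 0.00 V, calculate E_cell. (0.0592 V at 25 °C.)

1.15 V

The Ag⁺/Ag couple is the cathode, so E°_cell = 0.80 V; n = 2.
[H⁺] = 10^(−5.75) = 1.8 × 10^-6 M, and Q = [H⁺]^2 / ([Ag⁺]^2·P(H₂)) = 1.86 × 10^-12.
E = E° − (0.0592/2) log Q = 0.80 − (0.0592/2)(-11.730) = 1.147 V.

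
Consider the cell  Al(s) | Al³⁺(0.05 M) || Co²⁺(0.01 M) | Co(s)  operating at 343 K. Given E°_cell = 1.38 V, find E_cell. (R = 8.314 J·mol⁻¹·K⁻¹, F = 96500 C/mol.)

Balancing electrons gives n = 6; the reaction quotient is Q = [Al³⁺]^2/[Co²⁺]^3 = 2500.
E = E° − (RT/nF) ln Q = 1.38 − (8.314×343)/(6×96500) × (7.824) = 1.380 − 0.039 = 1.341 V.

1.34 V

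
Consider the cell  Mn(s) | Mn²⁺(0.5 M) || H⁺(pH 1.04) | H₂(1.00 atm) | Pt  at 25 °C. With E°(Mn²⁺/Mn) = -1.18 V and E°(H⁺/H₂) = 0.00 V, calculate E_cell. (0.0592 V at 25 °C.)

1.13 V

The hydrogen couple is the cathode, so E°_cell = 1.18 V; n = 2.
[H⁺] = 10^(−1.04) = 0.091 M, and Q = [Mn²⁺]·P(H₂) / [H⁺]^2 = 60.1.
E = E° − (0.0592/2) log Q = 1.18 − (0.0592/2)(1.779) = 1.127 V.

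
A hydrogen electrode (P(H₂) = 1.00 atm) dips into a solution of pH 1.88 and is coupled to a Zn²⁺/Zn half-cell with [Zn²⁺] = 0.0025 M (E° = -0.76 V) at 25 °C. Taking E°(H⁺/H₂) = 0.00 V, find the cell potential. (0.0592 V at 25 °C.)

The hydrogen couple is the cathode, so E°_cell = 0.76 V; n = 2.
[H⁺] = 10^(−1.88) = 0.013 M, and Q = [Zn²⁺]·P(H₂) / [H⁺]^2 = 14.4.
E = E° − (0.0592/2) log Q = 0.76 − (0.0592/2)(1.158) = 0.726 V.

0.73 V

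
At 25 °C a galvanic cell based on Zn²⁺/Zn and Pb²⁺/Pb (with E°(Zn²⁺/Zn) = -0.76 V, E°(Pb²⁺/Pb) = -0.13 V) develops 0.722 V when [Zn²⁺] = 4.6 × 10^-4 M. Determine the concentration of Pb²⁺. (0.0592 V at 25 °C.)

From the Nernst equation, log Q = n(E° − E)/0.0592 = 2(0.63 − 0.722)/0.0592 = -3.108, so Q = 7.8 × 10^-4.
With Q = [Zn²⁺]/[Pb²⁺] and the known concentrations, [Pb²⁺] in the denominator gives [Pb²⁺] = 0.59 M.

0.59 M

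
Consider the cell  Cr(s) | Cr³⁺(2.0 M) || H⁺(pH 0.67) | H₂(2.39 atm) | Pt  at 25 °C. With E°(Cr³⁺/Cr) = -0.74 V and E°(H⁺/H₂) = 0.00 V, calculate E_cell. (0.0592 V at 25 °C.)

0.68 V

The hydrogen couple is the cathode, so E°_cell = 0.74 V; n = 6.
[H⁺] = 10^(−0.67) = 0.21 M, and Q = [Cr³⁺]^2·P(H₂)^3 / [H⁺]^6 = 5.72 × 10^5.
E = E° − (0.0592/6) log Q = 0.74 − (0.0592/6)(5.757) = 0.683 V.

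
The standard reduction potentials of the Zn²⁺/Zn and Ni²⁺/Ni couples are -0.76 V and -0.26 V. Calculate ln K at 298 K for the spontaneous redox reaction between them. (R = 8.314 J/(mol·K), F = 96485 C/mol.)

E°_cell = -0.26 − (-0.76) = 0.50 V, with n = 2 electrons transferred.
At equilibrium E = 0, so the Nernst equation gives ln K = nFE°/RT = (2)(96485)(0.50)/((8.314)(298)) = 38.94.

ln K = 38.9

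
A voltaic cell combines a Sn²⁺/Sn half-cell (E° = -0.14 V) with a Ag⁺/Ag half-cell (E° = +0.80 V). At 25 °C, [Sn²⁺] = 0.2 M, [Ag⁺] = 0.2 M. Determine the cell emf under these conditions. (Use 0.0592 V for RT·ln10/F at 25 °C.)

The Ag⁺/Ag couple has the higher reduction potential and acts as the cathode, so E°_cell = +0.80 − (-0.14) = 0.94 V.
Balancing electrons gives n = 2; the reaction quotient is Q = [Sn²⁺]/[Ag⁺]^2 = 5.00.
At 25 °C, E = E° − (0.0592/n) log Q = 0.94 − (0.0592/2)(0.699) = 0.940 − 0.021 = 0.919 V.

0.919 V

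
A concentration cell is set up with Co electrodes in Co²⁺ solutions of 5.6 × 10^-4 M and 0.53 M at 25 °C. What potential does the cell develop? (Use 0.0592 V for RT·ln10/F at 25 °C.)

0.088 V

Both half-cells are Co²⁺/Co, so E°_cell = 0. The concentrated side is the cathode; the cell reaction moves Co²⁺ from high to low concentration with n = 2.
Q = [Co²⁺]_dilute/[Co²⁺]_conc = 5.6 × 10^-4/0.53 = 0.00106.
E = 0 − (0.0592/2) log Q = −(0.0592/2)(-2.976) = 0.0881 V.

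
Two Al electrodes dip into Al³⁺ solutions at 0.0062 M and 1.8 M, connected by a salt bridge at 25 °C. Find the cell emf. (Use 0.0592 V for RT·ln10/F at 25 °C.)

0.049 V

Both half-cells are Al³⁺/Al, so E°_cell = 0. The concentrated side is the cathode; the cell reaction moves Al³⁺ from high to low concentration with n = 3.
Q = [Al³⁺]_dilute/[Al³⁺]_conc = 0.0062/1.8 = 0.00344.
E = 0 − (0.0592/3) log Q = −(0.0592/3)(-2.463) = 0.0486 V.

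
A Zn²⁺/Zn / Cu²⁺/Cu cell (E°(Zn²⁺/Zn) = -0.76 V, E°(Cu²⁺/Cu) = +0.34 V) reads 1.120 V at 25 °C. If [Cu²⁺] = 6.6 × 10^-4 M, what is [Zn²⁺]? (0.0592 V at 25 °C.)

From the Nernst equation, log Q = n(E° − E)/0.0592 = 2(1.10 − 1.120)/0.0592 = -0.676, so Q = 0.211.
With Q = [Zn²⁺]/[Cu²⁺] and the known concentrations, [Zn²⁺] in the numerator gives [Zn²⁺] = 1.4 × 10^-4 M.

1.4 × 10^-4 M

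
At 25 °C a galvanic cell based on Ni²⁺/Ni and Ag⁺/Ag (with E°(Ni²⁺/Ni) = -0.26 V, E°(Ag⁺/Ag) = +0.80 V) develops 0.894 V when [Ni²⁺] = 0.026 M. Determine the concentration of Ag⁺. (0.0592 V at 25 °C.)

2.5 × 10^-4 M

From the Nernst equation, log Q = n(E° − E)/0.0592 = 2(1.06 − 0.894)/0.0592 = 5.608, so Q = 4.06 × 10^5.
With Q = [Ni²⁺]/[Ag⁺]^2 and the known concentrations, [Ag⁺]^2 in the denominator gives [Ag⁺] = 2.5 × 10^-4 M.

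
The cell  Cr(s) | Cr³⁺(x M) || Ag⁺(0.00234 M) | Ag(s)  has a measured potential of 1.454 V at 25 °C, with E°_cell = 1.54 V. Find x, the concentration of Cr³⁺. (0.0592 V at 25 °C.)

2.9 × 10^-4 M

From the Nernst equation, log Q = n(E° − E)/0.0592 = 3(1.54 − 1.454)/0.0592 = 4.358, so Q = 2.28 × 10^4.
With Q = [Cr³⁺]/[Ag⁺]^3 and the known concentrations, [Cr³⁺] in the numerator gives [Cr³⁺] = 2.9 × 10^-4 M.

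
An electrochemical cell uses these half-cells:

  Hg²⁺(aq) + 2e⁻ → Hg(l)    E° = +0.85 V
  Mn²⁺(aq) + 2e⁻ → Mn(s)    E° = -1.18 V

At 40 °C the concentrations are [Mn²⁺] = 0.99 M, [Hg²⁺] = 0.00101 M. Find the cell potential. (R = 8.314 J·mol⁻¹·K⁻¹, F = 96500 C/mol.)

The Hg²⁺/Hg couple has the higher reduction potential and acts as the cathode, so E°_cell = +0.85 − (-1.18) = 2.03 V.
Balancing electrons gives n = 2; the reaction quotient is Q = [Mn²⁺]/[Hg²⁺] = 980.
E = E° − (RT/nF) ln Q = 2.03 − (8.314×313)/(2×96500) × (6.888) = 2.030 − 0.093 = 1.937 V.

1.94 V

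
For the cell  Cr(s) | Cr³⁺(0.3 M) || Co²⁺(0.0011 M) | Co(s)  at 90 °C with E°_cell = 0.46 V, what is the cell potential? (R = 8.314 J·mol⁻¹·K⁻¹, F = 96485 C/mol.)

0.366 V

Balancing electrons gives n = 6; the reaction quotient is Q = [Cr³⁺]^2/[Co²⁺]^3 = 6.76 × 10^7.
E = E° − (RT/nF) ln Q = 0.46 − (8.314×363)/(6×96485) × (18.029) = 0.460 − 0.094 = 0.366 V.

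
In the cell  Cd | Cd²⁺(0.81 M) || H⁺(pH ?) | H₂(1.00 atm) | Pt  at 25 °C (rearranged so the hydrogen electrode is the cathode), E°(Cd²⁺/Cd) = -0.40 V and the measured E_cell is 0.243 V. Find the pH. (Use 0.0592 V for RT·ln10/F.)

pH = 2.70

E°_cell = 0.40 V and n = 2.
log Q = n(E° − E)/0.0592 = 2×(0.40 − 0.243)/0.0592 = 5.304.
With Q = [Cd²⁺]·P(H₂) / [H⁺]^2, solving for [H⁺] gives log[H⁺] = -2.698, so pH = 2.70.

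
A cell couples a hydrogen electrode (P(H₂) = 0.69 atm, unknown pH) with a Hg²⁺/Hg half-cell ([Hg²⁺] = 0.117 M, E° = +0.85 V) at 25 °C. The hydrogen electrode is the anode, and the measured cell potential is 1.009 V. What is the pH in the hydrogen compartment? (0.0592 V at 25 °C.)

E°_cell = 0.85 V and n = 2.
log Q = n(E° − E)/0.0592 = 2×(0.85 − 1.009)/0.0592 = -5.372.
With Q = [H⁺]^2 / ([Hg²⁺]·P(H₂)), solving for [H⁺] gives log[H⁺] = -3.232, so pH = 3.23.

pH = 3.23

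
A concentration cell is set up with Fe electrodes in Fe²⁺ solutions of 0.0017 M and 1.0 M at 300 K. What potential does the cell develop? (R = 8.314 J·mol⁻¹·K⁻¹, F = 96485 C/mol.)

Both half-cells are Fe²⁺/Fe, so E°_cell = 0. The concentrated side is the cathode; the cell reaction moves Fe²⁺ from high to low concentration with n = 2.
Q = [Fe²⁺]_dilute/[Fe²⁺]_conc = 0.0017/1.0 = 0.00170.
E = 0 − (RT/nF) ln Q = −((8.314×300)/(2×96485))(-6.377) = 0.0824 V.

0.082 V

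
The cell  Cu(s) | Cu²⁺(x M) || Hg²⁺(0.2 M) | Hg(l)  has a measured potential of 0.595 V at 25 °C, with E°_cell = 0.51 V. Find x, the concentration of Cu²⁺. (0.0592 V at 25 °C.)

2.7 × 10^-4 M

From the Nernst equation, log Q = n(E° − E)/0.0592 = 2(0.51 − 0.595)/0.0592 = -2.872, so Q = 0.00134.
With Q = [Cu²⁺]/[Hg²⁺] and the known concentrations, [Cu²⁺] in the numerator gives [Cu²⁺] = 2.7 × 10^-4 M.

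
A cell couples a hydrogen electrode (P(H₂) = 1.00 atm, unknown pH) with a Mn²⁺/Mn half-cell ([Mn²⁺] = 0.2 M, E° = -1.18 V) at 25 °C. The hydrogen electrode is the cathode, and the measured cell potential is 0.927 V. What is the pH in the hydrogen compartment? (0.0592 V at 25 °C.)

pH = 4.62

E°_cell = 1.18 V and n = 2.
log Q = n(E° − E)/0.0592 = 2×(1.18 − 0.927)/0.0592 = 8.547.
With Q = [Mn²⁺]·P(H₂) / [H⁺]^2, solving for [H⁺] gives log[H⁺] = -4.623, so pH = 4.62.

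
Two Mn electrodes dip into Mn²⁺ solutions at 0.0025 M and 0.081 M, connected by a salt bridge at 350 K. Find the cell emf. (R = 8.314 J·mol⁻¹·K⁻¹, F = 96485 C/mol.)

Both half-cells are Mn²⁺/Mn, so E°_cell = 0. The concentrated side is the cathode; the cell reaction moves Mn²⁺ from high to low concentration with n = 2.
Q = [Mn²⁺]_dilute/[Mn²⁺]_conc = 0.0025/0.081 = 0.0309.
E = 0 − (RT/nF) ln Q = −((8.314×350)/(2×96485))(-3.478) = 0.0524 V.

0.052 V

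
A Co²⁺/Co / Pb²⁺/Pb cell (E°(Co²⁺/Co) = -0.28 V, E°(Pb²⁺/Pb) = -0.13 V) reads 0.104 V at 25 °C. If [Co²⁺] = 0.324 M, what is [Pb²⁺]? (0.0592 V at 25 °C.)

From the Nernst equation, log Q = n(E° − E)/0.0592 = 2(0.15 − 0.104)/0.0592 = 1.554, so Q = 35.8.
With Q = [Co²⁺]/[Pb²⁺] and the known concentrations, [Pb²⁺] in the denominator gives [Pb²⁺] = 0.009 M.

0.009 M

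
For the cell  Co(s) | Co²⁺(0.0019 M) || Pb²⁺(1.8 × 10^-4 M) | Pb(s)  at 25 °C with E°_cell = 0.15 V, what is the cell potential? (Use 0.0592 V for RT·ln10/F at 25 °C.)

Balancing electrons gives n = 2; the reaction quotient is Q = [Co²⁺]/[Pb²⁺] = 10.6.
At 25 °C, E = E° − (0.0592/n) log Q = 0.15 − (0.0592/2)(1.023) = 0.150 − 0.030 = 0.120 V.

0.120 V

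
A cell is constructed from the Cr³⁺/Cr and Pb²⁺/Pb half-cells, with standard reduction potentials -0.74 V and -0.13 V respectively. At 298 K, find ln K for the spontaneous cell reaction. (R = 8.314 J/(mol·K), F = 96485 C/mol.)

E°_cell = -0.13 − (-0.74) = 0.61 V, with n = 6 electrons transferred.
At equilibrium E = 0, so the Nernst equation gives ln K = nFE°/RT = (6)(96485)(0.61)/((8.314)(298)) = 142.53.

ln K = 142.5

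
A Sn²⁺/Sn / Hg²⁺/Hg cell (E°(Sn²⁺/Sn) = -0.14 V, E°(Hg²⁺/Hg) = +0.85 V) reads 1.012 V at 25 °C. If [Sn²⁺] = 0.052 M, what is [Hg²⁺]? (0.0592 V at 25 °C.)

0.29 M

From the Nernst equation, log Q = n(E° − E)/0.0592 = 2(0.99 − 1.012)/0.0592 = -0.743, so Q = 0.181.
With Q = [Sn²⁺]/[Hg²⁺] and the known concentrations, [Hg²⁺] in the denominator gives [Hg²⁺] = 0.29 M.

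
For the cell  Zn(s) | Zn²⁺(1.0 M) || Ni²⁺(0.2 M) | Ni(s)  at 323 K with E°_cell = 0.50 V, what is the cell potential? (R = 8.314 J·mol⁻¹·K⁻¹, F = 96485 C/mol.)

0.478 V

Balancing electrons gives n = 2; the reaction quotient is Q = [Zn²⁺]/[Ni²⁺] = 5.00.
E = E° − (RT/nF) ln Q = 0.50 − (8.314×323)/(2×96485) × (1.609) = 0.500 − 0.022 = 0.478 V.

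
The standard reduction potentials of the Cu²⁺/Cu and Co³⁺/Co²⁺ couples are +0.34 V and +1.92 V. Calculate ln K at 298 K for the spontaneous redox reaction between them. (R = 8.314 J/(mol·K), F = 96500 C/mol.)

E°_cell = +1.92 − (+0.34) = 1.58 V, with n = 2 electrons transferred.
At equilibrium E = 0, so the Nernst equation gives ln K = nFE°/RT = (2)(96500)(1.58)/((8.314)(298)) = 123.08.

ln K = 123.1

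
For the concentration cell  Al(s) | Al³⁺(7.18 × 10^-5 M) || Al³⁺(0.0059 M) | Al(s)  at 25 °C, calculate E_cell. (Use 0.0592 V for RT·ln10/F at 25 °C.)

0.038 V

Both half-cells are Al³⁺/Al, so E°_cell = 0. The concentrated side is the cathode; the cell reaction moves Al³⁺ from high to low concentration with n = 3.
Q = [Al³⁺]_dilute/[Al³⁺]_conc = 7.18 × 10^-5/0.0059 = 0.0122.
E = 0 − (0.0592/3) log Q = −(0.0592/3)(-1.915) = 0.0378 V.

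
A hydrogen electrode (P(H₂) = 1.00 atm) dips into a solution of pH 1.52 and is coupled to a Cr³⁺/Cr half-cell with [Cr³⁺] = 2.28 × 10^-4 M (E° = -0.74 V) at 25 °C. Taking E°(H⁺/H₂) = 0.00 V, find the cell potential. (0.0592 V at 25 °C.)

0.72 V

The hydrogen couple is the cathode, so E°_cell = 0.74 V; n = 6.
[H⁺] = 10^(−1.52) = 0.030 M, and Q = [Cr³⁺]^2·P(H₂)^3 / [H⁺]^6 = 68.5.
E = E° − (0.0592/6) log Q = 0.74 − (0.0592/6)(1.836) = 0.722 V.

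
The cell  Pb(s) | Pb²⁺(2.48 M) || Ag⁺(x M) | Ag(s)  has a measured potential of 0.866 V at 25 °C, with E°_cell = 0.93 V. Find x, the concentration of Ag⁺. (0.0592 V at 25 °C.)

From the Nernst equation, log Q = n(E° − E)/0.0592 = 2(0.93 − 0.866)/0.0592 = 2.162, so Q = 145.
With Q = [Pb²⁺]/[Ag⁺]^2 and the known concentrations, [Ag⁺]^2 in the denominator gives [Ag⁺] = 0.13 M.

0.13 M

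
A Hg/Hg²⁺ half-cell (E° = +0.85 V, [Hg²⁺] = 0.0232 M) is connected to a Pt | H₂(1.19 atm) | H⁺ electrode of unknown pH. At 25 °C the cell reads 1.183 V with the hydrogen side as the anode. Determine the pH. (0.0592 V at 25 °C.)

E°_cell = 0.85 V and n = 2.
log Q = n(E° − E)/0.0592 = 2×(0.85 − 1.183)/0.0592 = -11.250.
With Q = [H⁺]^2 / ([Hg²⁺]·P(H₂)), solving for [H⁺] gives log[H⁺] = -6.404, so pH = 6.40.

pH = 6.40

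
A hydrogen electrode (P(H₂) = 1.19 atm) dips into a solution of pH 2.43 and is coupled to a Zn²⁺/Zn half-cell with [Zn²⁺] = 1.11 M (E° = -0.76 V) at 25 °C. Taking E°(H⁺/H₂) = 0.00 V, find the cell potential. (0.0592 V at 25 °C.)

0.61 V

The hydrogen couple is the cathode, so E°_cell = 0.76 V; n = 2.
[H⁺] = 10^(−2.43) = 0.0037 M, and Q = [Zn²⁺]·P(H₂) / [H⁺]^2 = 9.57 × 10^4.
E = E° − (0.0592/2) log Q = 0.76 − (0.0592/2)(4.981) = 0.613 V.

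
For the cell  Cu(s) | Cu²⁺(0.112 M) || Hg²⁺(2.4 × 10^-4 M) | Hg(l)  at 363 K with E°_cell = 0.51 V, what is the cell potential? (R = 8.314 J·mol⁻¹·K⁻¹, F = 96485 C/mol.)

Balancing electrons gives n = 2; the reaction quotient is Q = [Cu²⁺]/[Hg²⁺] = 467.
E = E° − (RT/nF) ln Q = 0.51 − (8.314×363)/(2×96485) × (6.146) = 0.510 − 0.096 = 0.414 V.

0.414 V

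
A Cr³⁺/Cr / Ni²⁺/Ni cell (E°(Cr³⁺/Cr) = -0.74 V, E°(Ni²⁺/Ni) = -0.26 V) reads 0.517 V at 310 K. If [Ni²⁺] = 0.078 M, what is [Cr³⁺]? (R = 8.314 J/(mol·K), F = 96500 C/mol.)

3.4 × 10^-4 M

From the Nernst equation, ln Q = nF(E° − E)/RT = 6×96500×(0.48 − 0.517)/(8.314×310) = -8.312, so Q = 2.46 × 10^-4.
With Q = [Cr³⁺]^2/[Ni²⁺]^3 and the known concentrations, [Cr³⁺]^2 in the numerator gives [Cr³⁺] = 3.4 × 10^-4 M.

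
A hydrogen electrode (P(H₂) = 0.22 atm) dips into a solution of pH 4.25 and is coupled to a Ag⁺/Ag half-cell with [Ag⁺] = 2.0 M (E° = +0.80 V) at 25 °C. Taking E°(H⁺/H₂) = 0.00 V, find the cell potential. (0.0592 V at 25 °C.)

1.05 V

The Ag⁺/Ag couple is the cathode, so E°_cell = 0.80 V; n = 2.
[H⁺] = 10^(−4.25) = 5.6 × 10^-5 M, and Q = [H⁺]^2 / ([Ag⁺]^2·P(H₂)) = 3.59 × 10^-9.
E = E° − (0.0592/2) log Q = 0.80 − (0.0592/2)(-8.444) = 1.050 V.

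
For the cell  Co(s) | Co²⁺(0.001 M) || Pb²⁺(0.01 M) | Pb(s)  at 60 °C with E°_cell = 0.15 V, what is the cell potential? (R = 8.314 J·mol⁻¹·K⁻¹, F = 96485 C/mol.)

0.183 V

Balancing electrons gives n = 2; the reaction quotient is Q = [Co²⁺]/[Pb²⁺] = 0.100.
E = E° − (RT/nF) ln Q = 0.15 − (8.314×333)/(2×96485) × (-2.303) = 0.150 + 0.033 = 0.183 V.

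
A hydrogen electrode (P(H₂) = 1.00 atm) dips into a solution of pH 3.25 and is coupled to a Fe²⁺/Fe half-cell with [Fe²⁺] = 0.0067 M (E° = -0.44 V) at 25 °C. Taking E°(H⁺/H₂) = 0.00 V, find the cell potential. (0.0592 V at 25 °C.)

0.31 V

The hydrogen couple is the cathode, so E°_cell = 0.44 V; n = 2.
[H⁺] = 10^(−3.25) = 5.6 × 10^-4 M, and Q = [Fe²⁺]·P(H₂) / [H⁺]^2 = 2.12 × 10^4.
E = E° − (0.0592/2) log Q = 0.44 − (0.0592/2)(4.326) = 0.312 V.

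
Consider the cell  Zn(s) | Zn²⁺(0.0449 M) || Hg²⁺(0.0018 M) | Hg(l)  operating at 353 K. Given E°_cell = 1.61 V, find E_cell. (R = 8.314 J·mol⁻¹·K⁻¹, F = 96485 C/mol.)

Balancing electrons gives n = 2; the reaction quotient is Q = [Zn²⁺]/[Hg²⁺] = 24.9.
E = E° − (RT/nF) ln Q = 1.61 − (8.314×353)/(2×96485) × (3.217) = 1.610 − 0.049 = 1.561 V.

1.56 V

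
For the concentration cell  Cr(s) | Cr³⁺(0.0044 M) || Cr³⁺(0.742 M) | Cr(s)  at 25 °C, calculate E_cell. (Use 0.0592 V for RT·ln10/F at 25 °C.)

Both half-cells are Cr³⁺/Cr, so E°_cell = 0. The concentrated side is the cathode; the cell reaction moves Cr³⁺ from high to low concentration with n = 3.
Q = [Cr³⁺]_dilute/[Cr³⁺]_conc = 0.0044/0.742 = 0.00593.
E = 0 − (0.0592/3) log Q = −(0.0592/3)(-2.227) = 0.0439 V.

0.044 V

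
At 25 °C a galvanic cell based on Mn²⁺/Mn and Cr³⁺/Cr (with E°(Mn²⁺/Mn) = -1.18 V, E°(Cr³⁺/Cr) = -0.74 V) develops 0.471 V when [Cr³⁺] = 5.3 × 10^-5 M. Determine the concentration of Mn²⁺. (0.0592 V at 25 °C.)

From the Nernst equation, log Q = n(E° − E)/0.0592 = 6(0.44 − 0.471)/0.0592 = -3.142, so Q = 7.21 × 10^-4.
With Q = [Mn²⁺]^3/[Cr³⁺]^2 and the known concentrations, [Mn²⁺]^3 in the numerator gives [Mn²⁺] = 1.3 × 10^-4 M.

1.3 × 10^-4 M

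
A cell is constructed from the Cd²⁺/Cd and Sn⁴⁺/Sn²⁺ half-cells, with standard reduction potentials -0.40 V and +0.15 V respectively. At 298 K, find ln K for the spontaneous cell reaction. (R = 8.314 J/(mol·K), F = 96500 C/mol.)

E°_cell = +0.15 − (-0.40) = 0.55 V, with n = 2 electrons transferred.
At equilibrium E = 0, so the Nernst equation gives ln K = nFE°/RT = (2)(96500)(0.55)/((8.314)(298)) = 42.84.

ln K = 42.8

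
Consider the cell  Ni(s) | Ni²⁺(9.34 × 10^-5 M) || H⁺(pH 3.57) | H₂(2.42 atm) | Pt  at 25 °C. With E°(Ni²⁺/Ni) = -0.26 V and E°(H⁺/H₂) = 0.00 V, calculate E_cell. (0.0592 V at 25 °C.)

The hydrogen couple is the cathode, so E°_cell = 0.26 V; n = 2.
[H⁺] = 10^(−3.57) = 2.7 × 10^-4 M, and Q = [Ni²⁺]·P(H₂) / [H⁺]^2 = 3120.
E = E° − (0.0592/2) log Q = 0.26 − (0.0592/2)(3.494) = 0.157 V.

0.16 V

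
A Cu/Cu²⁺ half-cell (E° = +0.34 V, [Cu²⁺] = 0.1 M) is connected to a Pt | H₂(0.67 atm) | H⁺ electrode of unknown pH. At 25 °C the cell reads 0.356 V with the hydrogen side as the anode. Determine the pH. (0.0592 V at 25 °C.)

E°_cell = 0.34 V and n = 2.
log Q = n(E° − E)/0.0592 = 2×(0.34 − 0.356)/0.0592 = -0.541.
With Q = [H⁺]^2 / ([Cu²⁺]·P(H₂)), solving for [H⁺] gives log[H⁺] = -0.857, so pH = 0.86.

pH = 0.86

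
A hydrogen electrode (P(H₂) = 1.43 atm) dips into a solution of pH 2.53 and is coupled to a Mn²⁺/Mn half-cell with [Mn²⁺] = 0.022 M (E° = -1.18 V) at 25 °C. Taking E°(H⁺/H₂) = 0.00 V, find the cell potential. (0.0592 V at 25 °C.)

1.07 V

The hydrogen couple is the cathode, so E°_cell = 1.18 V; n = 2.
[H⁺] = 10^(−2.53) = 0.0030 M, and Q = [Mn²⁺]·P(H₂) / [H⁺]^2 = 3610.
E = E° − (0.0592/2) log Q = 1.18 − (0.0592/2)(3.558) = 1.075 V.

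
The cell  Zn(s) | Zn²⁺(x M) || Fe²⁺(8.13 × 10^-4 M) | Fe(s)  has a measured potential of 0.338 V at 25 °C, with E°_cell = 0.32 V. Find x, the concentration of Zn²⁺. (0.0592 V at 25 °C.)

From the Nernst equation, log Q = n(E° − E)/0.0592 = 2(0.32 − 0.338)/0.0592 = -0.608, so Q = 0.247.
With Q = [Zn²⁺]/[Fe²⁺] and the known concentrations, [Zn²⁺] in the numerator gives [Zn²⁺] = 2 × 10^-4 M.

2 × 10^-4 M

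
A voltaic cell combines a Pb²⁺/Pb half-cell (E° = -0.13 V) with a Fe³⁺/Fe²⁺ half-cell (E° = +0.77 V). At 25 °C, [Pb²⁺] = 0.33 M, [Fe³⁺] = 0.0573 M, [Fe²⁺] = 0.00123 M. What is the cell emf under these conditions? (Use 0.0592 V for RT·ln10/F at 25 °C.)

The Fe³⁺/Fe²⁺ couple has the higher reduction potential and acts as the cathode, so E°_cell = +0.77 − (-0.13) = 0.90 V.
Balancing electrons gives n = 2; the reaction quotient is Q = [Pb²⁺]·[Fe²⁺]^2/[Fe³⁺]^2 = 1.52 × 10^-4.
At 25 °C, E = E° − (0.0592/n) log Q = 0.90 − (0.0592/2)(-3.818) = 0.900 + 0.113 = 1.013 V.

1.01 V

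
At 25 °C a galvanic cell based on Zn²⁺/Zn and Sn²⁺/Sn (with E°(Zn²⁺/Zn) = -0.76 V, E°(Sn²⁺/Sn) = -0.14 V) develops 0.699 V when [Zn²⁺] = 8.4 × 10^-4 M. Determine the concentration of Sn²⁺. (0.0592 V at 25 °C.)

0.39 M

From the Nernst equation, log Q = n(E° − E)/0.0592 = 2(0.62 − 0.699)/0.0592 = -2.669, so Q = 0.00214.
With Q = [Zn²⁺]/[Sn²⁺] and the known concentrations, [Sn²⁺] in the denominator gives [Sn²⁺] = 0.39 M.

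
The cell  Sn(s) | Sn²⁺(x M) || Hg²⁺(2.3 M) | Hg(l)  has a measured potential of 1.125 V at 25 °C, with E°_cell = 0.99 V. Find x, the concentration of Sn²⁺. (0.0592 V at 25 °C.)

From the Nernst equation, log Q = n(E° − E)/0.0592 = 2(0.99 − 1.125)/0.0592 = -4.561, so Q = 2.75 × 10^-5.
With Q = [Sn²⁺]/[Hg²⁺] and the known concentrations, [Sn²⁺] in the numerator gives [Sn²⁺] = 6.3 × 10^-5 M.

6.3 × 10^-5 M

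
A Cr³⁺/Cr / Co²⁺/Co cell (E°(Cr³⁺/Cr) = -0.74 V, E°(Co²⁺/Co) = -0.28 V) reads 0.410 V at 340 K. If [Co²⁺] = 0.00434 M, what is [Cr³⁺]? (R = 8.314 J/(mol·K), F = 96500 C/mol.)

From the Nernst equation, ln Q = nF(E° − E)/RT = 6×96500×(0.46 − 0.410)/(8.314×340) = 10.241, so Q = 2.8 × 10^4.
With Q = [Cr³⁺]^2/[Co²⁺]^3 and the known concentrations, [Cr³⁺]^2 in the numerator gives [Cr³⁺] = 0.048 M.

0.048 M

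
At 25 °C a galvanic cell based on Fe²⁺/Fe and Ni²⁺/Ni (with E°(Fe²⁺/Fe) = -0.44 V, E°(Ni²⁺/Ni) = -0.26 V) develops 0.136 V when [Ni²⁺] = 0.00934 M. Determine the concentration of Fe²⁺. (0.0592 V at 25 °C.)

0.29 M

From the Nernst equation, log Q = n(E° − E)/0.0592 = 2(0.18 − 0.136)/0.0592 = 1.486, so Q = 30.7.
With Q = [Fe²⁺]/[Ni²⁺] and the known concentrations, [Fe²⁺] in the numerator gives [Fe²⁺] = 0.29 M.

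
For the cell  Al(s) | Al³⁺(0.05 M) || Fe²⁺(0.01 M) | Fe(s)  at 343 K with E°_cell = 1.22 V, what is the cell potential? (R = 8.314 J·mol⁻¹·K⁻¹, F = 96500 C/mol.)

1.18 V

Balancing electrons gives n = 6; the reaction quotient is Q = [Al³⁺]^2/[Fe²⁺]^3 = 2500.
E = E° − (RT/nF) ln Q = 1.22 − (8.314×343)/(6×96500) × (7.824) = 1.220 − 0.039 = 1.181 V.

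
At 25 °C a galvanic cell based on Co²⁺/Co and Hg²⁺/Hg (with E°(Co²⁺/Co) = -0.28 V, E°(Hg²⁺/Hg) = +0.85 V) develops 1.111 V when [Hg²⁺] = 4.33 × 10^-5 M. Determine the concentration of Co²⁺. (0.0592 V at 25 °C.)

From the Nernst equation, log Q = n(E° − E)/0.0592 = 2(1.13 − 1.111)/0.0592 = 0.642, so Q = 4.38.
With Q = [Co²⁺]/[Hg²⁺] and the known concentrations, [Co²⁺] in the numerator gives [Co²⁺] = 1.9 × 10^-4 M.

1.9 × 10^-4 M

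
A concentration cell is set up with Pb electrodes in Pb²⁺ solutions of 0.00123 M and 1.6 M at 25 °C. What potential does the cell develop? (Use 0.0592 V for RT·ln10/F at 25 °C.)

Both half-cells are Pb²⁺/Pb, so E°_cell = 0. The concentrated side is the cathode; the cell reaction moves Pb²⁺ from high to low concentration with n = 2.
Q = [Pb²⁺]_dilute/[Pb²⁺]_conc = 0.00123/1.6 = 7.69 × 10^-4.
E = 0 − (0.0592/2) log Q = −(0.0592/2)(-3.114) = 0.0922 V.

0.092 V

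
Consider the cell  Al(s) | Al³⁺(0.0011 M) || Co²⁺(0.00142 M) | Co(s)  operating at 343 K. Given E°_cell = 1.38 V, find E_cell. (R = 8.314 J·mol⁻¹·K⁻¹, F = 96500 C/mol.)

Balancing electrons gives n = 6; the reaction quotient is Q = [Al³⁺]^2/[Co²⁺]^3 = 423.
E = E° − (RT/nF) ln Q = 1.38 − (8.314×343)/(6×96500) × (6.046) = 1.380 − 0.030 = 1.350 V.

1.35 V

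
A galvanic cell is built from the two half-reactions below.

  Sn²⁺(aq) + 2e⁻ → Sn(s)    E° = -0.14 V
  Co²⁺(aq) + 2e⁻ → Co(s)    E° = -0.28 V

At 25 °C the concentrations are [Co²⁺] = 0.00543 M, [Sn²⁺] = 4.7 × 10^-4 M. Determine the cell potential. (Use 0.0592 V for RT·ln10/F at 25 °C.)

0.109 V

The Sn²⁺/Sn couple has the higher reduction potential and acts as the cathode, so E°_cell = -0.14 − (-0.28) = 0.14 V.
Balancing electrons gives n = 2; the reaction quotient is Q = [Co²⁺]/[Sn²⁺] = 11.6.
At 25 °C, E = E° − (0.0592/n) log Q = 0.14 − (0.0592/2)(1.063) = 0.140 − 0.031 = 0.109 V.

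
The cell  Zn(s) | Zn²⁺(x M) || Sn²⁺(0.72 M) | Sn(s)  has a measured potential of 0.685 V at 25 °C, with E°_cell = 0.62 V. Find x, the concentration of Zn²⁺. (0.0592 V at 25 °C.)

From the Nernst equation, log Q = n(E° − E)/0.0592 = 2(0.62 − 0.685)/0.0592 = -2.196, so Q = 0.00637.
With Q = [Zn²⁺]/[Sn²⁺] and the known concentrations, [Zn²⁺] in the numerator gives [Zn²⁺] = 0.0046 M.

0.0046 M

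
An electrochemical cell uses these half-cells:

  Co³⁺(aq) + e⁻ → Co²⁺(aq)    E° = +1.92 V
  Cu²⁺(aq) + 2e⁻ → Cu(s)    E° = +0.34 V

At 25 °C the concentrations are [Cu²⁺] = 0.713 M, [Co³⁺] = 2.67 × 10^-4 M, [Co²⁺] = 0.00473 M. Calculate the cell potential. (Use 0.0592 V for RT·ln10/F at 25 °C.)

The Co³⁺/Co²⁺ couple has the higher reduction potential and acts as the cathode, so E°_cell = +1.92 − (+0.34) = 1.58 V.
Balancing electrons gives n = 2; the reaction quotient is Q = [Cu²⁺]·[Co²⁺]^2/[Co³⁺]^2 = 224.
At 25 °C, E = E° − (0.0592/n) log Q = 1.58 − (0.0592/2)(2.350) = 1.580 − 0.070 = 1.510 V.

1.51 V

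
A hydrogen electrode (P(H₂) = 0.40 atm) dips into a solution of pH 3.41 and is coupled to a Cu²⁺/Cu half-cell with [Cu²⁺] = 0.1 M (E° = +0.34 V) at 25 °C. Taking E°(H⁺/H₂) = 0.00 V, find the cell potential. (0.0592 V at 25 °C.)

0.50 V

The Cu²⁺/Cu couple is the cathode, so E°_cell = 0.34 V; n = 2.
[H⁺] = 10^(−3.41) = 3.9 × 10^-4 M, and Q = [H⁺]^2 / ([Cu²⁺]·P(H₂)) = 3.78 × 10^-6.
E = E° − (0.0592/2) log Q = 0.34 − (0.0592/2)(-5.422) = 0.500 V.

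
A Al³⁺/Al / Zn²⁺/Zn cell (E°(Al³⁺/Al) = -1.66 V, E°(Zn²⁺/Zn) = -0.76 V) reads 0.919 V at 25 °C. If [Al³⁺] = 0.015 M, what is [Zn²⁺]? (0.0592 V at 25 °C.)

0.27 M

From the Nernst equation, log Q = n(E° − E)/0.0592 = 6(0.90 − 0.919)/0.0592 = -1.926, so Q = 0.0119.
With Q = [Al³⁺]^2/[Zn²⁺]^3 and the known concentrations, [Zn²⁺]^3 in the denominator gives [Zn²⁺] = 0.27 M.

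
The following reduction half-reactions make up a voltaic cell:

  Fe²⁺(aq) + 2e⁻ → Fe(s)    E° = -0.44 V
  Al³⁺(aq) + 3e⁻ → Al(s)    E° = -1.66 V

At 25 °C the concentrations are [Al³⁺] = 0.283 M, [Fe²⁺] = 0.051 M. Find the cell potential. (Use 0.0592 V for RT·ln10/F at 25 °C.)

1.19 V

The Fe²⁺/Fe couple has the higher reduction potential and acts as the cathode, so E°_cell = -0.44 − (-1.66) = 1.22 V.
Balancing electrons gives n = 6; the reaction quotient is Q = [Al³⁺]^2/[Fe²⁺]^3 = 604.
At 25 °C, E = E° − (0.0592/n) log Q = 1.22 − (0.0592/6)(2.781) = 1.220 − 0.027 = 1.193 V.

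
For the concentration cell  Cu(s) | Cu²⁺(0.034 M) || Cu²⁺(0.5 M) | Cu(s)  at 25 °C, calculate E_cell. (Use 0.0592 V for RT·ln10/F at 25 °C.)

Both half-cells are Cu²⁺/Cu, so E°_cell = 0. The concentrated side is the cathode; the cell reaction moves Cu²⁺ from high to low concentration with n = 2.
Q = [Cu²⁺]_dilute/[Cu²⁺]_conc = 0.034/0.5 = 0.0680.
E = 0 − (0.0592/2) log Q = −(0.0592/2)(-1.167) = 0.0345 V.

0.035 V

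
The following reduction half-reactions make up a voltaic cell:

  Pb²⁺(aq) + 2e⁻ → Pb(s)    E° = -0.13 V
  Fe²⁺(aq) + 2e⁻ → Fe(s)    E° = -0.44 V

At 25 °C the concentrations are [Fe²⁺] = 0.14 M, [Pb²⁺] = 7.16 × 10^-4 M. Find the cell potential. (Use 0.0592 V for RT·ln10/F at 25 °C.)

0.242 V

The Pb²⁺/Pb couple has the higher reduction potential and acts as the cathode, so E°_cell = -0.13 − (-0.44) = 0.31 V.
Balancing electrons gives n = 2; the reaction quotient is Q = [Fe²⁺]/[Pb²⁺] = 196.
At 25 °C, E = E° − (0.0592/n) log Q = 0.31 − (0.0592/2)(2.291) = 0.310 − 0.068 = 0.242 V.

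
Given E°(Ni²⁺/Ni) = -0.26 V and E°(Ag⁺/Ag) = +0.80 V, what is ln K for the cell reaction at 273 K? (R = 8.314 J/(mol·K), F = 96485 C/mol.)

E°_cell = +0.80 − (-0.26) = 1.06 V, with n = 2 electrons transferred.
At equilibrium E = 0, so the Nernst equation gives ln K = nFE°/RT = (2)(96485)(1.06)/((8.314)(273)) = 90.12.

ln K = 90.1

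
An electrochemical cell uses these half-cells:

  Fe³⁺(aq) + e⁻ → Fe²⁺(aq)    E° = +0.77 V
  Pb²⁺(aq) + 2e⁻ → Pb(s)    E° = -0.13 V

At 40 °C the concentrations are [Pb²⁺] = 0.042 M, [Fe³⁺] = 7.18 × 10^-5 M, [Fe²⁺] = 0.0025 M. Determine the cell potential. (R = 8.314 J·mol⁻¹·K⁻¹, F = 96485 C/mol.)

0.847 V

The Fe³⁺/Fe²⁺ couple has the higher reduction potential and acts as the cathode, so E°_cell = +0.77 − (-0.13) = 0.90 V.
Balancing electrons gives n = 2; the reaction quotient is Q = [Pb²⁺]·[Fe²⁺]^2/[Fe³⁺]^2 = 50.9.
E = E° − (RT/nF) ln Q = 0.90 − (8.314×313)/(2×96485) × (3.930) = 0.900 − 0.053 = 0.847 V.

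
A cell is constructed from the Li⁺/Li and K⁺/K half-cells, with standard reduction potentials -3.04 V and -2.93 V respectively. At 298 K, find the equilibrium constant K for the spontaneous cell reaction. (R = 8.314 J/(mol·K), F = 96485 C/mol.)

E°_cell = -2.93 − (-3.04) = 0.11 V, with n = 1 electron transferred.
At equilibrium E = 0, so the Nernst equation gives ln K = nFE°/RT = (1)(96485)(0.11)/((8.314)(298)) = 4.28.
K = e^4.28 = 73.

73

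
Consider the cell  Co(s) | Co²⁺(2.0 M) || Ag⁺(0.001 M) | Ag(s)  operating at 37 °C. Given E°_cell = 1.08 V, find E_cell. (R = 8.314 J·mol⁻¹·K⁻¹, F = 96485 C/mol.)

0.886 V

Balancing electrons gives n = 2; the reaction quotient is Q = [Co²⁺]/[Ag⁺]^2 = 2 × 10^6.
E = E° − (RT/nF) ln Q = 1.08 − (8.314×310)/(2×96485) × (14.509) = 1.080 − 0.194 = 0.886 V.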